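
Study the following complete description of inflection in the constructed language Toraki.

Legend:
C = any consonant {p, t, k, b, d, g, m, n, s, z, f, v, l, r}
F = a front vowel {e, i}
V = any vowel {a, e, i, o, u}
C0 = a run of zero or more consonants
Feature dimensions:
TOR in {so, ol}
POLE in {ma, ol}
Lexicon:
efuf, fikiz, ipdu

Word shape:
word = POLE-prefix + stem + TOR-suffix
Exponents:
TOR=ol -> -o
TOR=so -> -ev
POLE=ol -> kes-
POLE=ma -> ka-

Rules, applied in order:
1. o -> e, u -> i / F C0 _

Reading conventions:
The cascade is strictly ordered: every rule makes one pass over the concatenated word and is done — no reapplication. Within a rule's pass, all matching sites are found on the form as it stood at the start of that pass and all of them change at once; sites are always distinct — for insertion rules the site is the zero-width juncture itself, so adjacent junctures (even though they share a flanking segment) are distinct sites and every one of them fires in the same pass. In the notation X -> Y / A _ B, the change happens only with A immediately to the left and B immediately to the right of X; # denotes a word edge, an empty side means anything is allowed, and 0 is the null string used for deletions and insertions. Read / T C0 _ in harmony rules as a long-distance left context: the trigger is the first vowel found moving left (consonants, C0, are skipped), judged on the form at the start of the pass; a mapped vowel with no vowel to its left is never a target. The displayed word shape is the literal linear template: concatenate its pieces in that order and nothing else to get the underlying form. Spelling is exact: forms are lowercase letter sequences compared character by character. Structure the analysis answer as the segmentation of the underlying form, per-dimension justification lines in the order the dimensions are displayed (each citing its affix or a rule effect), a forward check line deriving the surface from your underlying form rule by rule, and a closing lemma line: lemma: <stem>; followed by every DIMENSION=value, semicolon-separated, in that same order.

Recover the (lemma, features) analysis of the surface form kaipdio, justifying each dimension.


underlying: ka-ipdu-o
TOR=ol - signalled by the affix -o
POLE=ma - signalled by the affix ka-
check: kaipduo -> kaipdio
lemma: ipdu; TOR=ol; POLE=ma


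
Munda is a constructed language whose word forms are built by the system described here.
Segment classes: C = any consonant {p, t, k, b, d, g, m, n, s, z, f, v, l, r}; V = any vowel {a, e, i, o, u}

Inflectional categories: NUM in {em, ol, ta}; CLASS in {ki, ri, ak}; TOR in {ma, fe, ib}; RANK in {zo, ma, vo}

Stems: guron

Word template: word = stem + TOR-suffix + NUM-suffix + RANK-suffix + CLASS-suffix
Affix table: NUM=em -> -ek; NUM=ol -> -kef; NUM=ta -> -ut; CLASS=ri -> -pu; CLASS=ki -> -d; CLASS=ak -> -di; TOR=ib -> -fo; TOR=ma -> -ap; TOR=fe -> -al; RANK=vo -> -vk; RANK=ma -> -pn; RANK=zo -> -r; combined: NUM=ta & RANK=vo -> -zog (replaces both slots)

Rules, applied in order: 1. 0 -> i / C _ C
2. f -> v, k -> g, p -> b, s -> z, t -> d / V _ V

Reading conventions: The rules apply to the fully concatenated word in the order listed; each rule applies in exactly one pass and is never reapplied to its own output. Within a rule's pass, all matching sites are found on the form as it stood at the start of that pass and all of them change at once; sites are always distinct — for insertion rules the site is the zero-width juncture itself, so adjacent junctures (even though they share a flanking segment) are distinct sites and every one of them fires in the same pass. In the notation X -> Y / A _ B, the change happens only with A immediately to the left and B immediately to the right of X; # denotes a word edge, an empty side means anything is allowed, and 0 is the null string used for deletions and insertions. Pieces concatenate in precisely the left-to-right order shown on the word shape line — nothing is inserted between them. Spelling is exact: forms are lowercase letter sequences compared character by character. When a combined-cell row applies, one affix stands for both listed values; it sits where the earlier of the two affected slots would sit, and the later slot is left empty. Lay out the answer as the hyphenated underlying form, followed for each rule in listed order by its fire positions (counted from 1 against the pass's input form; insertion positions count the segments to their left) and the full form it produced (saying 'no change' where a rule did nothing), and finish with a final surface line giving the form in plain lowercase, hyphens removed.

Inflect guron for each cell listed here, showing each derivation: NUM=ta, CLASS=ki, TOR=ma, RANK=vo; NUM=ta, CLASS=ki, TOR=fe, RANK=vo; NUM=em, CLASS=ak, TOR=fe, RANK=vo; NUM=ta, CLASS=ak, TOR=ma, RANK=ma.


cell NUM=ta, CLASS=ki, TOR=ma, RANK=vo:
underlying: guron-ap-zog-d
1. 0 -> i / C _ C: inserts after position(s) 7, 10: guronapizogid
2. f -> v, k -> g, p -> b, s -> z, t -> d / V _ V: fires at position(s) 7: guronabizogid
surface: guronabizogid

cell NUM=ta, CLASS=ki, TOR=fe, RANK=vo:
underlying: guron-al-zog-d
1. 0 -> i / C _ C: inserts after position(s) 7, 10: guronalizogid
2. f -> v, k -> g, p -> b, s -> z, t -> d / V _ V: no change
surface: guronalizogid

cell NUM=em, CLASS=ak, TOR=fe, RANK=vo:
underlying: guron-al-ek-vk-di
1. 0 -> i / C _ C: inserts after position(s) 9, 10, 11: guronalekivikidi
2. f -> v, k -> g, p -> b, s -> z, t -> d / V _ V: fires at position(s) 9, 13: guronalegivigidi
surface: guronalegivigidi

cell NUM=ta, CLASS=ak, TOR=ma, RANK=ma:
underlying: guron-ap-ut-pn-di
1. 0 -> i / C _ C: inserts after position(s) 9, 10, 11: guronaputipinidi
2. f -> v, k -> g, p -> b, s -> z, t -> d / V _ V: fires at position(s) 7, 9, 11: guronabudibinidi
surface: guronabudibinidi


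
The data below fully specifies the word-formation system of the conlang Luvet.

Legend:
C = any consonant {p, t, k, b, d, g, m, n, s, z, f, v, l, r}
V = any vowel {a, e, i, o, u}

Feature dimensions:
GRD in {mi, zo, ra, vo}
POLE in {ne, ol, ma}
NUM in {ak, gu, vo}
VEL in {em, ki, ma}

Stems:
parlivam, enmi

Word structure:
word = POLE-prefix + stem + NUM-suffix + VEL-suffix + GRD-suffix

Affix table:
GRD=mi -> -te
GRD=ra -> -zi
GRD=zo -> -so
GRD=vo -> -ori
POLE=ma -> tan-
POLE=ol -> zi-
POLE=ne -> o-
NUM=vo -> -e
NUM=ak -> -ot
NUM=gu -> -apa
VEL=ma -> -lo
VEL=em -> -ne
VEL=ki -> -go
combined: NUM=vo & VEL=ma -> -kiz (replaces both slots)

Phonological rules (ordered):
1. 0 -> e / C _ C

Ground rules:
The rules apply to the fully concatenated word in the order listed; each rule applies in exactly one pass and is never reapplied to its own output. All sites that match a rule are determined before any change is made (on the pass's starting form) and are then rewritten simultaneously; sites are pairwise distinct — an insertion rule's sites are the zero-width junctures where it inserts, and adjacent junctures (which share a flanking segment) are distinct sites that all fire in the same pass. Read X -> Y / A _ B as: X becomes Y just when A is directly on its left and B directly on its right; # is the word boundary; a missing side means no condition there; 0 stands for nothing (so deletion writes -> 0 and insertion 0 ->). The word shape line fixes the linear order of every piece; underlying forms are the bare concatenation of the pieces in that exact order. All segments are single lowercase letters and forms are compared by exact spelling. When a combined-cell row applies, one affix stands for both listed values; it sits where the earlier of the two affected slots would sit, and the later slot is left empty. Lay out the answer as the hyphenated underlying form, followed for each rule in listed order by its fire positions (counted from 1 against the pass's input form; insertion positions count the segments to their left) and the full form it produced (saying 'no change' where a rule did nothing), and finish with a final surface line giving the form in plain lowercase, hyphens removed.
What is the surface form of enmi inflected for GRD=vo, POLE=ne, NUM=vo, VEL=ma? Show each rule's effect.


underlying: o-enmi-kiz-ori
1. 0 -> e / C _ C: inserts after position(s) 3: oenemikizori
surface: oenemikizori


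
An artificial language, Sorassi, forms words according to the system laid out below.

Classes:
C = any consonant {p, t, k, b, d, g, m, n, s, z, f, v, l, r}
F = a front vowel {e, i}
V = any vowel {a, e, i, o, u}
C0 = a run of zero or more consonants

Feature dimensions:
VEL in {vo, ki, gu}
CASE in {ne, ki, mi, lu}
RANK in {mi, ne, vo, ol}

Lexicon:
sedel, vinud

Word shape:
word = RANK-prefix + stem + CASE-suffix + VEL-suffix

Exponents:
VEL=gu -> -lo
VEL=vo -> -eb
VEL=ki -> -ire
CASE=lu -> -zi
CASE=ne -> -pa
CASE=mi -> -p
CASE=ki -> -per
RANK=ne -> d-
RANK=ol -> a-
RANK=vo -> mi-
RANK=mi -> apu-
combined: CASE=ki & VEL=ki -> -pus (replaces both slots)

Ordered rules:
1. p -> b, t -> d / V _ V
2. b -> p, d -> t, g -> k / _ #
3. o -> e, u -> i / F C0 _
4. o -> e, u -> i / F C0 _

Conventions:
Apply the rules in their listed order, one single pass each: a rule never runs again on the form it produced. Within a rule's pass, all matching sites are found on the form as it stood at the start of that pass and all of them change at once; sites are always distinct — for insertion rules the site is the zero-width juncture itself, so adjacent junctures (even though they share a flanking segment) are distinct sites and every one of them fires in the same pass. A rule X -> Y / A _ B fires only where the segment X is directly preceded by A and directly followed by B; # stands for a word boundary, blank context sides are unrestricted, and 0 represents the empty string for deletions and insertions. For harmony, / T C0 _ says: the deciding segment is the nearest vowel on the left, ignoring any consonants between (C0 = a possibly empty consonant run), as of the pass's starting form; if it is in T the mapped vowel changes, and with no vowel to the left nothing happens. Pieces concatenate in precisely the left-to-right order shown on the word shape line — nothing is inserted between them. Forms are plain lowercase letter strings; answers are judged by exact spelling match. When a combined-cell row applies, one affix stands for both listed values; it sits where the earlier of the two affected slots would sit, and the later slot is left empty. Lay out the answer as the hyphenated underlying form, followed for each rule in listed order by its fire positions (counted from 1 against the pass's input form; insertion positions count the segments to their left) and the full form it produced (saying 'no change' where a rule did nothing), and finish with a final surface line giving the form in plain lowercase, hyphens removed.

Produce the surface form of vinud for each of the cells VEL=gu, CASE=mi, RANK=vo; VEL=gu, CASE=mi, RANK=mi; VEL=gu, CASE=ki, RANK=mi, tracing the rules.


cell VEL=gu, CASE=mi, RANK=vo:
underlying: mi-vinud-p-lo
1. p -> b, t -> d / V _ V: no change
2. b -> p, d -> t, g -> k / _ #: no change
3. o -> e, u -> i / F C0 _: fires at position(s) 6: mivinidplo
4. o -> e, u -> i / F C0 _: fires at position(s) 10: mivinidple
surface: mivinidple

cell VEL=gu, CASE=mi, RANK=mi:
underlying: apu-vinud-p-lo
1. p -> b, t -> d / V _ V: fires at position(s) 2: abuvinudplo
2. b -> p, d -> t, g -> k / _ #: no change
3. o -> e, u -> i / F C0 _: fires at position(s) 7: abuvinidplo
4. o -> e, u -> i / F C0 _: fires at position(s) 11: abuvinidple
surface: abuvinidple

cell VEL=gu, CASE=ki, RANK=mi:
underlying: apu-vinud-per-lo
1. p -> b, t -> d / V _ V: fires at position(s) 2: abuvinudperlo
2. b -> p, d -> t, g -> k / _ #: no change
3. o -> e, u -> i / F C0 _: fires at position(s) 7, 13: abuvinidperle
4. o -> e, u -> i / F C0 _: no change
surface: abuvinidperle


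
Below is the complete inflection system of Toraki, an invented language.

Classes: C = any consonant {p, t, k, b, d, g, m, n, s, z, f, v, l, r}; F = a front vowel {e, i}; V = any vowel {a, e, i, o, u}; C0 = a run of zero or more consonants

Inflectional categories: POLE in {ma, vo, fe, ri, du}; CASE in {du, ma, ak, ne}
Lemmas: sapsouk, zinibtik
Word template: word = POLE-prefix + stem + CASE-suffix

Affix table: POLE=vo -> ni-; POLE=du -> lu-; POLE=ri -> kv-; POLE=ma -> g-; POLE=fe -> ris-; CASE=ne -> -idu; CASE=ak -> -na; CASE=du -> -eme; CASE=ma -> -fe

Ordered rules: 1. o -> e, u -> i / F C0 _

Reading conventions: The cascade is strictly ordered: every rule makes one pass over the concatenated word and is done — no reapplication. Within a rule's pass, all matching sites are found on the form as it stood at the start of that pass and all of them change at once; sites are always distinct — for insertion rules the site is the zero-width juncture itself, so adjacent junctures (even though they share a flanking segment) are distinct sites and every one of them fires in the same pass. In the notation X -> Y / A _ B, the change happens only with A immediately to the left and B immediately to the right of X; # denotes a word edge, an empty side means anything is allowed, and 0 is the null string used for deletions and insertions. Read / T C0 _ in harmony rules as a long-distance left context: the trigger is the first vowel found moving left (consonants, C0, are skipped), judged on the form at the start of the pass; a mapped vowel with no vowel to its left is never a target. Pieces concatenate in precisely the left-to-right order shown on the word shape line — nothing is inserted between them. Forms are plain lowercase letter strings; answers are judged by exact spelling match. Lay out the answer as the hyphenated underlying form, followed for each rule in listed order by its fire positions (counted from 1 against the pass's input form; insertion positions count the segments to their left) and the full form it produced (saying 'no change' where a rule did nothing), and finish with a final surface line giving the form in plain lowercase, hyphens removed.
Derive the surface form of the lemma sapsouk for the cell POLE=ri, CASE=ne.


underlying: kv-sapsouk-idu
1. o -> e, u -> i / F C0 _: fires at position(s) 12: kvsapsoukidi
surface: kvsapsoukidi


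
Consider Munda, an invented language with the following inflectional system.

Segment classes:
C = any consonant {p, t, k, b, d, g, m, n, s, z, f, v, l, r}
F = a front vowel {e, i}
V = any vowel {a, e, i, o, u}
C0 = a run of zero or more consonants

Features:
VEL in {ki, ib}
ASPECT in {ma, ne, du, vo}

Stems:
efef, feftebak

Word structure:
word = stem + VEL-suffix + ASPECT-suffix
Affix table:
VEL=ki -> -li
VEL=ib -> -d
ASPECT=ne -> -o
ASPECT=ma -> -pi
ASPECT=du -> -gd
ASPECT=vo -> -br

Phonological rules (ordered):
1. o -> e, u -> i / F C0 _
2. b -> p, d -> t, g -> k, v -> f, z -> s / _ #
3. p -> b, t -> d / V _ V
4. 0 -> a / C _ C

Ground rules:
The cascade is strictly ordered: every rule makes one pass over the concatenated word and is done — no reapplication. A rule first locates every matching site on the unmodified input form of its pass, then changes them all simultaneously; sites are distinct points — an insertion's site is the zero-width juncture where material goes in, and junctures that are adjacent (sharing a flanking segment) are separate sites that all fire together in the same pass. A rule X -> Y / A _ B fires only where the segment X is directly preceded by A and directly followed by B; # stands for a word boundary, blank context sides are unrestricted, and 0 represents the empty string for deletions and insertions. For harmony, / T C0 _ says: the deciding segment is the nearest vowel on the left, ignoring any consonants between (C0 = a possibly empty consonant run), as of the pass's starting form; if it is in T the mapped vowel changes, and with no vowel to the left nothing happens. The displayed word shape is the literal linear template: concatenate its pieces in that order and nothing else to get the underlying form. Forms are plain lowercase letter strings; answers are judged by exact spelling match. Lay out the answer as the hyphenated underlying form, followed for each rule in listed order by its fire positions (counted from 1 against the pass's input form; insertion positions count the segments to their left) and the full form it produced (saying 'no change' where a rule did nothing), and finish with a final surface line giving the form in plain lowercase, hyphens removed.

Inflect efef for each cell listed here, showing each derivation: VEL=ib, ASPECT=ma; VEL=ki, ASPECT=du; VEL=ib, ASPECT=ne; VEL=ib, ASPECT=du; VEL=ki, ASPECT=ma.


cell VEL=ib, ASPECT=ma:
underlying: efef-d-pi
1. o -> e, u -> i / F C0 _: no change
2. b -> p, d -> t, g -> k, v -> f, z -> s / _ #: no change
3. p -> b, t -> d / V _ V: no change
4. 0 -> a / C _ C: inserts after position(s) 4, 5: efefadapi
surface: efefadapi

cell VEL=ki, ASPECT=du:
underlying: efef-li-gd
1. o -> e, u -> i / F C0 _: no change
2. b -> p, d -> t, g -> k, v -> f, z -> s / _ #: fires at position(s) 8: efefligt
3. p -> b, t -> d / V _ V: no change
4. 0 -> a / C _ C: inserts after position(s) 4, 7: efefaligat
surface: efefaligat

cell VEL=ib, ASPECT=ne:
underlying: efef-d-o
1. o -> e, u -> i / F C0 _: fires at position(s) 6: efefde
2. b -> p, d -> t, g -> k, v -> f, z -> s / _ #: no change
3. p -> b, t -> d / V _ V: no change
4. 0 -> a / C _ C: inserts after position(s) 4: efefade
surface: efefade

cell VEL=ib, ASPECT=du:
underlying: efef-d-gd
1. o -> e, u -> i / F C0 _: no change
2. b -> p, d -> t, g -> k, v -> f, z -> s / _ #: fires at position(s) 7: efefdgt
3. p -> b, t -> d / V _ V: no change
4. 0 -> a / C _ C: inserts after position(s) 4, 5, 6: efefadagat
surface: efefadagat

cell VEL=ki, ASPECT=ma:
underlying: efef-li-pi
1. o -> e, u -> i / F C0 _: no change
2. b -> p, d -> t, g -> k, v -> f, z -> s / _ #: no change
3. p -> b, t -> d / V _ V: fires at position(s) 7: efeflibi
4. 0 -> a / C _ C: inserts after position(s) 4: efefalibi
surface: efefalibi


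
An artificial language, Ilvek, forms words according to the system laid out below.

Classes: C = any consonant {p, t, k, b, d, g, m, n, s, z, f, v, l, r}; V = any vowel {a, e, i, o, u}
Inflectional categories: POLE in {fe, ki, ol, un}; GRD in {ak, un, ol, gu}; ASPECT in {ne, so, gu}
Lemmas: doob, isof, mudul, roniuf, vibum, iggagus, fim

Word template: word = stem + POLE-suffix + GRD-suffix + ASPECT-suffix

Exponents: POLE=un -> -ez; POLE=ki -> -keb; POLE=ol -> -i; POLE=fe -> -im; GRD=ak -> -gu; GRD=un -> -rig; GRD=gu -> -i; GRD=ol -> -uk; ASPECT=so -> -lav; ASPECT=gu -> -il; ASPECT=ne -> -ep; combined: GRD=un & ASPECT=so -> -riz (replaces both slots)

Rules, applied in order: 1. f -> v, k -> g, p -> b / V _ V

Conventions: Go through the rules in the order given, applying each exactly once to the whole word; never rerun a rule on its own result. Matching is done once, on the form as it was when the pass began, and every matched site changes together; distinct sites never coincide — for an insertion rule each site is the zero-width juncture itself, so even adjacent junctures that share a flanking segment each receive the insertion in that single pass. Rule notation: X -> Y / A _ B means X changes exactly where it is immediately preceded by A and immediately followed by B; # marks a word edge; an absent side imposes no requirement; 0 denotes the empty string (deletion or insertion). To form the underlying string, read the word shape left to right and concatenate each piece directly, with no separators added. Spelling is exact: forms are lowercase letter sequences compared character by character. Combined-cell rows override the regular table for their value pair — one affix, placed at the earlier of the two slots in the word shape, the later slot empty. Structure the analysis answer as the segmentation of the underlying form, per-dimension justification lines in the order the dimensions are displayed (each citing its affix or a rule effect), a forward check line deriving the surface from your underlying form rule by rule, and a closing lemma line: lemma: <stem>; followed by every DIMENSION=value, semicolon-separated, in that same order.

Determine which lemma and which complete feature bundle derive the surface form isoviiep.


underlying: isof-i-i-ep
POLE=ol - signalled by the affix -i
GRD=gu - signalled by the affix -i
ASPECT=ne - signalled by the affix -ep
check: isofiiep -> isoviiep
lemma: isof; POLE=ol; GRD=gu; ASPECT=ne


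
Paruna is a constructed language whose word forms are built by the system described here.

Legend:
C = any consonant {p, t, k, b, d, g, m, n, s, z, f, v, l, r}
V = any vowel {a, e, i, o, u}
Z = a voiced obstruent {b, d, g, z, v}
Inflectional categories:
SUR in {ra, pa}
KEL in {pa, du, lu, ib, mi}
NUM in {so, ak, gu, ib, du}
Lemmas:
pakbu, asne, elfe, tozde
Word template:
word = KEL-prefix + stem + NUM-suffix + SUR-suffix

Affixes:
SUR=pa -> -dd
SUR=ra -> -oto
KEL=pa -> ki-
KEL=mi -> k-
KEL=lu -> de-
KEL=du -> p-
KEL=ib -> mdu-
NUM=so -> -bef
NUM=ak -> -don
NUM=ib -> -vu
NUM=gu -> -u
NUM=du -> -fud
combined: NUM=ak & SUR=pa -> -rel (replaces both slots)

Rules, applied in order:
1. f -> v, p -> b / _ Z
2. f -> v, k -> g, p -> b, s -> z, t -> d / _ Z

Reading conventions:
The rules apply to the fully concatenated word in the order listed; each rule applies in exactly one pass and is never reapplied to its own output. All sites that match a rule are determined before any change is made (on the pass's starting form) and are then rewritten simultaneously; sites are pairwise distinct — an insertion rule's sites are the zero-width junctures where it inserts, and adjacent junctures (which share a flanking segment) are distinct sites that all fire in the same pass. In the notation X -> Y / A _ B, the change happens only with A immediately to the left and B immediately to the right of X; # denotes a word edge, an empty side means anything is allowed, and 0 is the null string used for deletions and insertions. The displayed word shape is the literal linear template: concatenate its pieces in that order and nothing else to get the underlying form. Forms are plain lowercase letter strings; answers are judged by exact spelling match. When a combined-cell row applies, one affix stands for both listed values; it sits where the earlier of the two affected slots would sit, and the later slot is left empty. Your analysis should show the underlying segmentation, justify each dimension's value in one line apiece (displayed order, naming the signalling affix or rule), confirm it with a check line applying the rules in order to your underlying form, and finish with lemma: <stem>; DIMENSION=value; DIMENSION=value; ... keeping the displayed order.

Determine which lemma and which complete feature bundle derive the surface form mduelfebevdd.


underlying: mdu-elfe-bef-dd
SUR=pa - signalled by the affix -dd
KEL=ib - signalled by the affix mdu-
NUM=so - signalled by the affix -bef
check: mduelfebefdd -> mduelfebevdd -> mduelfebevdd
lemma: elfe; SUR=pa; KEL=ib; NUM=so


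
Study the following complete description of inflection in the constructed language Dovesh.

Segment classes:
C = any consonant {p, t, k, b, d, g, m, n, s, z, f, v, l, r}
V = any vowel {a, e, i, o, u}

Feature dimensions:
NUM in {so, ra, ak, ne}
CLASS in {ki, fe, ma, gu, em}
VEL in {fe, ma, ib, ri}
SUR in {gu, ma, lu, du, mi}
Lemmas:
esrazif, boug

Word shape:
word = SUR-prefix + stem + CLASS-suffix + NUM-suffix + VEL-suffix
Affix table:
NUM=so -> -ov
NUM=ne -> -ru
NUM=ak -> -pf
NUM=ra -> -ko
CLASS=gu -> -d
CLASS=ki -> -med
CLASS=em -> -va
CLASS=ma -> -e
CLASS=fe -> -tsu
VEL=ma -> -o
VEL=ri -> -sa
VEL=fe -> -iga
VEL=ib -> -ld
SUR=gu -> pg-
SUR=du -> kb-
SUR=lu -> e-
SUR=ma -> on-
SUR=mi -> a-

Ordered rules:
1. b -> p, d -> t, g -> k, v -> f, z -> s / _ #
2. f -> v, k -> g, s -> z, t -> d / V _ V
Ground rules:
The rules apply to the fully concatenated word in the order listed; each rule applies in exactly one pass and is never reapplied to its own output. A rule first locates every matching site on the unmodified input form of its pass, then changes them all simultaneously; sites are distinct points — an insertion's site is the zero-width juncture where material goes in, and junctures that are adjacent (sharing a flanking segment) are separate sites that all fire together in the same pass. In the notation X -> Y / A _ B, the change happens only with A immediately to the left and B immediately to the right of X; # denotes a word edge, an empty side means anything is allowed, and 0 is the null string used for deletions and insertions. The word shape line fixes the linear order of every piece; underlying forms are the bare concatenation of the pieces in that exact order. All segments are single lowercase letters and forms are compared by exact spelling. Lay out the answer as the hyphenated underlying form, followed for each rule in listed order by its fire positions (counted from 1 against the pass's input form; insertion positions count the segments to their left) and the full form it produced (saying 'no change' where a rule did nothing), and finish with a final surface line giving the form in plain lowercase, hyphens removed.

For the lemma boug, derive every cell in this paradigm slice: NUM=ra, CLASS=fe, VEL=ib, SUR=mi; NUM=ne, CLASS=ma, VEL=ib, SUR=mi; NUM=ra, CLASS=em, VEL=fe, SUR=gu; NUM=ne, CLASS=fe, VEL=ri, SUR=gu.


cell NUM=ra, CLASS=fe, VEL=ib, SUR=mi:
underlying: a-boug-tsu-ko-ld
1. b -> p, d -> t, g -> k, v -> f, z -> s / _ #: fires at position(s) 12: abougtsukolt
2. f -> v, k -> g, s -> z, t -> d / V _ V: fires at position(s) 9: abougtsugolt
surface: abougtsugolt

cell NUM=ne, CLASS=ma, VEL=ib, SUR=mi:
underlying: a-boug-e-ru-ld
1. b -> p, d -> t, g -> k, v -> f, z -> s / _ #: fires at position(s) 10: abougerult
2. f -> v, k -> g, s -> z, t -> d / V _ V: no change
surface: abougerult

cell NUM=ra, CLASS=em, VEL=fe, SUR=gu:
underlying: pg-boug-va-ko-iga
1. b -> p, d -> t, g -> k, v -> f, z -> s / _ #: no change
2. f -> v, k -> g, s -> z, t -> d / V _ V: fires at position(s) 9: pgbougvagoiga
surface: pgbougvagoiga

cell NUM=ne, CLASS=fe, VEL=ri, SUR=gu:
underlying: pg-boug-tsu-ru-sa
1. b -> p, d -> t, g -> k, v -> f, z -> s / _ #: no change
2. f -> v, k -> g, s -> z, t -> d / V _ V: fires at position(s) 12: pgbougtsuruza
surface: pgbougtsuruza


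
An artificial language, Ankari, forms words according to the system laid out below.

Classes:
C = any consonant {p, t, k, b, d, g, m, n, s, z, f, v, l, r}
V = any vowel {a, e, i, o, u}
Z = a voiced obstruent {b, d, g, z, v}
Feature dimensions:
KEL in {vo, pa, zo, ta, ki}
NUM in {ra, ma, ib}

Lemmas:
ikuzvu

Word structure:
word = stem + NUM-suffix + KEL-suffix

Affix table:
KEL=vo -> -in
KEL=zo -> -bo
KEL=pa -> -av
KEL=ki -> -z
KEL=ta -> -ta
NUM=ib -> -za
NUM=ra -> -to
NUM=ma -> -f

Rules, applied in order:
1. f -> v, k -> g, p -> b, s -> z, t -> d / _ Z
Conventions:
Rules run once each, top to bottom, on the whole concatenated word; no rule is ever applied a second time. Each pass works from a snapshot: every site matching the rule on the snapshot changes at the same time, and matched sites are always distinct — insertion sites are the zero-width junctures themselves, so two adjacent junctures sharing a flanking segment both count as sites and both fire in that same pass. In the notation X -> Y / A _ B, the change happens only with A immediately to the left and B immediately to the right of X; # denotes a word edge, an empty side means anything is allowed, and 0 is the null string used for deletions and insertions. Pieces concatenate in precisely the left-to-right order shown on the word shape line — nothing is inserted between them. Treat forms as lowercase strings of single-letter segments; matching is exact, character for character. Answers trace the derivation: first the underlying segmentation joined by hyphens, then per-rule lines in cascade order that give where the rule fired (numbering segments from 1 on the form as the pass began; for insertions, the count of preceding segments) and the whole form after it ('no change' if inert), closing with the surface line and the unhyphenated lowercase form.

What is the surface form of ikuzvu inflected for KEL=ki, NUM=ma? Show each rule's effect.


underlying: ikuzvu-f-z
1. f -> v, k -> g, p -> b, s -> z, t -> d / _ Z: fires at position(s) 7: ikuzvuvz
surface: ikuzvuvz


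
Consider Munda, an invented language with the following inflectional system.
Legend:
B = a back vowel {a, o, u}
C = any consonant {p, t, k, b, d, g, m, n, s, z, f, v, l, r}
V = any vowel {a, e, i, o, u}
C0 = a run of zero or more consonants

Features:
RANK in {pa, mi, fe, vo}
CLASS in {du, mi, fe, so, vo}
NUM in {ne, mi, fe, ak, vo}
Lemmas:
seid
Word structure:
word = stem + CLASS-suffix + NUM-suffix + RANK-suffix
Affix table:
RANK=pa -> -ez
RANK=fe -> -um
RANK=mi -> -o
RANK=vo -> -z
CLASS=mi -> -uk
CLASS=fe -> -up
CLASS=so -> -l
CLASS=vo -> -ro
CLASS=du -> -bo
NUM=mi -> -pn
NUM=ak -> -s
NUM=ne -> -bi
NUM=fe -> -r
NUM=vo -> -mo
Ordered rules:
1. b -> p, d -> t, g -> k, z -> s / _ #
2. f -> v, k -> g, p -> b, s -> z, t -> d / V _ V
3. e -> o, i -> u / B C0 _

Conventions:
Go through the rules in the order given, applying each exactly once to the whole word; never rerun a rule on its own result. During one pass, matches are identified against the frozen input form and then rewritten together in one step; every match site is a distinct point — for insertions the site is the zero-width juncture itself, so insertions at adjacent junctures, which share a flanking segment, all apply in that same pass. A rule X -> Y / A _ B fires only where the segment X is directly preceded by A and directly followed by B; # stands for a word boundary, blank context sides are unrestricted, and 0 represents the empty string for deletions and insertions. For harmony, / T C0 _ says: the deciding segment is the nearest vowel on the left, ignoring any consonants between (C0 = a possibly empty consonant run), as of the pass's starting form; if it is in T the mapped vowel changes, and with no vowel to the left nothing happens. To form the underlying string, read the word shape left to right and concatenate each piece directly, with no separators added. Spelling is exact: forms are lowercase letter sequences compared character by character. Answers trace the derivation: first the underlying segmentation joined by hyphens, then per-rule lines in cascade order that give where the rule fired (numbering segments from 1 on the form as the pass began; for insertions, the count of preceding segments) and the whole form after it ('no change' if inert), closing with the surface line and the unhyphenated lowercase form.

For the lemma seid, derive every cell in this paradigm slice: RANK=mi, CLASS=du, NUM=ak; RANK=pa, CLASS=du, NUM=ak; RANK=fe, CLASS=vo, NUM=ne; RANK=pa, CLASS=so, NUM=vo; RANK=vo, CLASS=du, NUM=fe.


cell RANK=mi, CLASS=du, NUM=ak:
underlying: seid-bo-s-o
1. b -> p, d -> t, g -> k, z -> s / _ #: no change
2. f -> v, k -> g, p -> b, s -> z, t -> d / V _ V: fires at position(s) 7: seidbozo
3. e -> o, i -> u / B C0 _: no change
surface: seidbozo

cell RANK=pa, CLASS=du, NUM=ak:
underlying: seid-bo-s-ez
1. b -> p, d -> t, g -> k, z -> s / _ #: fires at position(s) 9: seidboses
2. f -> v, k -> g, p -> b, s -> z, t -> d / V _ V: fires at position(s) 7: seidbozes
3. e -> o, i -> u / B C0 _: fires at position(s) 8: seidbozos
surface: seidbozos

cell RANK=fe, CLASS=vo, NUM=ne:
underlying: seid-ro-bi-um
1. b -> p, d -> t, g -> k, z -> s / _ #: no change
2. f -> v, k -> g, p -> b, s -> z, t -> d / V _ V: no change
3. e -> o, i -> u / B C0 _: fires at position(s) 8: seidrobuum
surface: seidrobuum

cell RANK=pa, CLASS=so, NUM=vo:
underlying: seid-l-mo-ez
1. b -> p, d -> t, g -> k, z -> s / _ #: fires at position(s) 9: seidlmoes
2. f -> v, k -> g, p -> b, s -> z, t -> d / V _ V: no change
3. e -> o, i -> u / B C0 _: fires at position(s) 8: seidlmoos
surface: seidlmoos

cell RANK=vo, CLASS=du, NUM=fe:
underlying: seid-bo-r-z
1. b -> p, d -> t, g -> k, z -> s / _ #: fires at position(s) 8: seidbors
2. f -> v, k -> g, p -> b, s -> z, t -> d / V _ V: no change
3. e -> o, i -> u / B C0 _: no change
surface: seidbors


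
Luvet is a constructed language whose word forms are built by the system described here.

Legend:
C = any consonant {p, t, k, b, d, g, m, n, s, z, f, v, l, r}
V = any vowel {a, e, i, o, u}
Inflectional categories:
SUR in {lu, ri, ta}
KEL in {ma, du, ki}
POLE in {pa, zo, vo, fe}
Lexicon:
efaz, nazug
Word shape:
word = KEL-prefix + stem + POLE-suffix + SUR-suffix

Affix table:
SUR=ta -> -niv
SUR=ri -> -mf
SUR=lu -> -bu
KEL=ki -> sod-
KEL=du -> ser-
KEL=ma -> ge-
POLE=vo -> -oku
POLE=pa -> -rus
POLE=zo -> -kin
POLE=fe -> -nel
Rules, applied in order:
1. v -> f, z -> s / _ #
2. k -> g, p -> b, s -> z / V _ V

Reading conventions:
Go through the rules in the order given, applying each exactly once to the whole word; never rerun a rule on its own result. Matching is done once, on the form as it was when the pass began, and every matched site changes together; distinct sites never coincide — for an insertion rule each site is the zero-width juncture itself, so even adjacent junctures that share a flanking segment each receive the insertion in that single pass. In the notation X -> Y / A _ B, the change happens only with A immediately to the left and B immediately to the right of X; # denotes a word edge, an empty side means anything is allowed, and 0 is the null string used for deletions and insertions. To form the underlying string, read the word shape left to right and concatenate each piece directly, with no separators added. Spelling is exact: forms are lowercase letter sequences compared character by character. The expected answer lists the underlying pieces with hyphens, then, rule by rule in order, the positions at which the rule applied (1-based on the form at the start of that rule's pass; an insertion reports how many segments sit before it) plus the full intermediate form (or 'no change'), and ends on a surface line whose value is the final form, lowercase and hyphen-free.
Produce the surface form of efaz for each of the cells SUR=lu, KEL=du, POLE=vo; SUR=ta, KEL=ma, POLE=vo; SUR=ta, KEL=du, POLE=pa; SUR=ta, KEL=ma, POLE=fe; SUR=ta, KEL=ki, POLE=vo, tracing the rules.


cell SUR=lu, KEL=du, POLE=vo:
underlying: ser-efaz-oku-bu
1. v -> f, z -> s / _ #: no change
2. k -> g, p -> b, s -> z / V _ V: fires at position(s) 9: serefazogubu
surface: serefazogubu

cell SUR=ta, KEL=ma, POLE=vo:
underlying: ge-efaz-oku-niv
1. v -> f, z -> s / _ #: fires at position(s) 12: geefazokunif
2. k -> g, p -> b, s -> z / V _ V: fires at position(s) 8: geefazogunif
surface: geefazogunif

cell SUR=ta, KEL=du, POLE=pa:
underlying: ser-efaz-rus-niv
1. v -> f, z -> s / _ #: fires at position(s) 13: serefazrusnif
2. k -> g, p -> b, s -> z / V _ V: no change
surface: serefazrusnif

cell SUR=ta, KEL=ma, POLE=fe:
underlying: ge-efaz-nel-niv
1. v -> f, z -> s / _ #: fires at position(s) 12: geefaznelnif
2. k -> g, p -> b, s -> z / V _ V: no change
surface: geefaznelnif

cell SUR=ta, KEL=ki, POLE=vo:
underlying: sod-efaz-oku-niv
1. v -> f, z -> s / _ #: fires at position(s) 13: sodefazokunif
2. k -> g, p -> b, s -> z / V _ V: fires at position(s) 9: sodefazogunif
surface: sodefazogunif


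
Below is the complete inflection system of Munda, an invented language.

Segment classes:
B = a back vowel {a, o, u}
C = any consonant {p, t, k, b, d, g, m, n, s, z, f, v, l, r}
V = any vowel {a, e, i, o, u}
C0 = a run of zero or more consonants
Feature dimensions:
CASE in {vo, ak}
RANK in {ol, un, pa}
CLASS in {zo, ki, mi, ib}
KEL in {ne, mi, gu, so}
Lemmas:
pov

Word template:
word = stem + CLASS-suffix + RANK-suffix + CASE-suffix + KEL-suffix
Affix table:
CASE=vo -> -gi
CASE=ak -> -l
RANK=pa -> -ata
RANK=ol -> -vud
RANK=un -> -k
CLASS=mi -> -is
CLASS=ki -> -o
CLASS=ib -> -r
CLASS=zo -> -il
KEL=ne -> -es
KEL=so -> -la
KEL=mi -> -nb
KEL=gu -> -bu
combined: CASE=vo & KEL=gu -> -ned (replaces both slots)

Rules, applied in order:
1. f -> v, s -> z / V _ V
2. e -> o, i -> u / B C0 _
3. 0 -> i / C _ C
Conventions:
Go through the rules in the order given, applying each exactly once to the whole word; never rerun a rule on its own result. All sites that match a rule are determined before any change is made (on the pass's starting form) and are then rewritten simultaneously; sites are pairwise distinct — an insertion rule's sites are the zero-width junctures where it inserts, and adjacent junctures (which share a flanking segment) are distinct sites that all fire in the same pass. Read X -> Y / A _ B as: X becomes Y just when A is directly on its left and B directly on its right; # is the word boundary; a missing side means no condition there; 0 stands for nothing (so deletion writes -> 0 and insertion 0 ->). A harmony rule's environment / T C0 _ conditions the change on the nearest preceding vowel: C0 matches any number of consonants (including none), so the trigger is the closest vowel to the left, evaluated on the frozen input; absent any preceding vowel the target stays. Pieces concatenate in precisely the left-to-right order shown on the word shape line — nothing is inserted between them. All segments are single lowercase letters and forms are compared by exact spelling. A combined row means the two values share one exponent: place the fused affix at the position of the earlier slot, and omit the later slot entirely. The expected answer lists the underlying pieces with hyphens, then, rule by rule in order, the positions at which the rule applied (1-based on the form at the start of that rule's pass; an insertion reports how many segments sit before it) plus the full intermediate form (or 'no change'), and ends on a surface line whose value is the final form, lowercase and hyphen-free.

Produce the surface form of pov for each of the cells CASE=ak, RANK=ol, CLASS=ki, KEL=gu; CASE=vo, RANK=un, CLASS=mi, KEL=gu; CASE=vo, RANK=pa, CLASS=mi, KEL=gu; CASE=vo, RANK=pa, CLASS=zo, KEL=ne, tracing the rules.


cell CASE=ak, RANK=ol, CLASS=ki, KEL=gu:
underlying: pov-o-vud-l-bu
1. f -> v, s -> z / V _ V: no change
2. e -> o, i -> u / B C0 _: no change
3. 0 -> i / C _ C: inserts after position(s) 7, 8: povovudilibu
surface: povovudilibu

cell CASE=vo, RANK=un, CLASS=mi, KEL=gu:
underlying: pov-is-k-ned
1. f -> v, s -> z / V _ V: no change
2. e -> o, i -> u / B C0 _: fires at position(s) 4: povuskned
3. 0 -> i / C _ C: inserts after position(s) 5, 6: povusikined
surface: povusikined

cell CASE=vo, RANK=pa, CLASS=mi, KEL=gu:
underlying: pov-is-ata-ned
1. f -> v, s -> z / V _ V: fires at position(s) 5: povizataned
2. e -> o, i -> u / B C0 _: fires at position(s) 4, 10: povuzatanod
3. 0 -> i / C _ C: no change
surface: povuzatanod

cell CASE=vo, RANK=pa, CLASS=zo, KEL=ne:
underlying: pov-il-ata-gi-es
1. f -> v, s -> z / V _ V: no change
2. e -> o, i -> u / B C0 _: fires at position(s) 4, 10: povulatagues
3. 0 -> i / C _ C: no change
surface: povulatagues


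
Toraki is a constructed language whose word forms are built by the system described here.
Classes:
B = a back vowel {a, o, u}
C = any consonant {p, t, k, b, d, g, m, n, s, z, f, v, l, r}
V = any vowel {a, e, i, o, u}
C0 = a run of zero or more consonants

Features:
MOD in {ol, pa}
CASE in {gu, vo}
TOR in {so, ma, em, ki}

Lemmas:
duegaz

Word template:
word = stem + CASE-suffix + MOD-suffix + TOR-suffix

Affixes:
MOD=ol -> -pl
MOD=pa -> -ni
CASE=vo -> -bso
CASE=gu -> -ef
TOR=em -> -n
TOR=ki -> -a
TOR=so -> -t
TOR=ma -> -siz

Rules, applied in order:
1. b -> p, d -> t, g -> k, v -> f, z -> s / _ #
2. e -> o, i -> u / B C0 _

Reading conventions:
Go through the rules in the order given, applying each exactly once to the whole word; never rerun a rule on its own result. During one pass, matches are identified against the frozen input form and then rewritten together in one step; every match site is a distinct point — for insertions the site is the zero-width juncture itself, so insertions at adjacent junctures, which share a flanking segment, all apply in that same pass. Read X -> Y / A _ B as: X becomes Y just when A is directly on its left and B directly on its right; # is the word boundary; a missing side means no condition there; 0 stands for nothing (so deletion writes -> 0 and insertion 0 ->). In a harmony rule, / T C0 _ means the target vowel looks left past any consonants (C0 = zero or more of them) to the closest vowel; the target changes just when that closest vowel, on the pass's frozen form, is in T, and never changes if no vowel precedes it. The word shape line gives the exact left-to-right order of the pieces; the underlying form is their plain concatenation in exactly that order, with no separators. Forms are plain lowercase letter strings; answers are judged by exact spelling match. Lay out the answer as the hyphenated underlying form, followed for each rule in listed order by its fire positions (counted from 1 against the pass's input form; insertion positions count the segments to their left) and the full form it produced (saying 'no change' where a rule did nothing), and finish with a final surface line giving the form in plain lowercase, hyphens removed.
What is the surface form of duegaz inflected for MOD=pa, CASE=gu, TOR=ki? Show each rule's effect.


underlying: duegaz-ef-ni-a
1. b -> p, d -> t, g -> k, v -> f, z -> s / _ #: no change
2. e -> o, i -> u / B C0 _: fires at position(s) 3, 7: duogazofnia
surface: duogazofnia
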